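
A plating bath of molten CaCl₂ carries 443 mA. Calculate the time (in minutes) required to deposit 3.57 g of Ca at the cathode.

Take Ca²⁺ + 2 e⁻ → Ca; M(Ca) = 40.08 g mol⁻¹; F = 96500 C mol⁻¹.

647 min

n(Ca) = m/M = 3.57 / 40.08 = 0.08907 mol.
Each Ca atom requires 2 electrons, so n(e⁻) = 2 × 0.08907 = 0.1781 mol.
Q = n(e⁻)·F = 0.1781 × 96500 = 17190 C.
t = Q/I = 17190 / 0.4430 A = 38810 s = 647 min.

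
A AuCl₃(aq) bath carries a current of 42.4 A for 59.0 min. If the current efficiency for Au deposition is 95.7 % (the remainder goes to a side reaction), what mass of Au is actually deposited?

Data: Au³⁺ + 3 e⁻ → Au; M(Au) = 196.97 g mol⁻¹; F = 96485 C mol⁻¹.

Q = I·t = 42.40 × 3540.0 = 150100 C.
n(e⁻) = 150100/96485 = 1.556 mol; theoretically n(Au) = 1.556/3 = 0.5185 mol, m_theo = 102.1 g.
At 95.7 % efficiency, m_actual = 0.957 × 102.1 = 97.7 g.

97.7 g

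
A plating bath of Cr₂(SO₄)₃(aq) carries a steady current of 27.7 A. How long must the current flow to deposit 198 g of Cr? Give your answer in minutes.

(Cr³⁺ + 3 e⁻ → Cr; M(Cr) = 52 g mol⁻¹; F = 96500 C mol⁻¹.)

663 min

n(Cr) = m/M = 198 / 52 = 3.808 mol.
Each Cr atom requires 3 electrons, so n(e⁻) = 3 × 3.808 = 11.42 mol.
Q = n(e⁻)·F = 11.42 × 96500 = 1102000 C.
t = Q/I = 1102000 / 27.70 A = 39800 s = 663 min.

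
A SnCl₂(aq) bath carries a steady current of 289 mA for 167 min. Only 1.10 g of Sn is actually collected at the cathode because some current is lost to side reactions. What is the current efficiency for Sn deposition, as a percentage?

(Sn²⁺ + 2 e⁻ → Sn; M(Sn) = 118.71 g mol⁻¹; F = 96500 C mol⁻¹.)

61.8 %

Q = I·t = 0.2890 × 10020 = 2896 C; n(e⁻) = 2896/96500 = 0.03001 mol.
Theoretical n(Sn) = n(e⁻)/2 = 0.01500 mol, i.e. m_theo = 0.01500 × 118.71 = 1.781 g.
Efficiency = m_actual / m_theo = 1.10 / 1.781 = 61.8 %.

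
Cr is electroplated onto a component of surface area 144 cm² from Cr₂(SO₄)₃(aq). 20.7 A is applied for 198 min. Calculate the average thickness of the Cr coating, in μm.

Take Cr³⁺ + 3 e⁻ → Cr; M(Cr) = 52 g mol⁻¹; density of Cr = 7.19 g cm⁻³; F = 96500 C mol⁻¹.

Q = I·t = 20.70 × 11880 = 245900 C; n(e⁻) = 2.548 mol.
n(Cr) = n(e⁻)/3 = 0.8495 mol, so m = 0.8495 × 52 = 44.17 g.
Volume = m/ρ = 44.17 / 7.19 = 6.143 cm³.
Thickness = V/A = 6.143 / 144 = 0.0427 cm = 427 μm.

427 μm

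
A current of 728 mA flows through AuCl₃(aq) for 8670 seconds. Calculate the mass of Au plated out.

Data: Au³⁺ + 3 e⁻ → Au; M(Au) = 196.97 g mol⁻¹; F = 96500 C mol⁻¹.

4.29 g

Q = I·t = 0.7280 A × 8670.0 s = 6312 C.
n(e⁻) = Q/F = 6312 / 96500 = 0.06541 mol.
Au³⁺ + 3 e⁻ → Au, so n(Au) = n(e⁻)/3 = 0.02180 mol.
m = n·M = 0.02180 × 196.97 = 4.29 g.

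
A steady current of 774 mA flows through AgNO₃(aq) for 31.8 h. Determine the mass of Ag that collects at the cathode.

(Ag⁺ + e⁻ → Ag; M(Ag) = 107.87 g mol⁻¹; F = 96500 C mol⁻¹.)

99.0 g

Q = I·t = 0.7740 A × 114480 s = 88610 C.
n(e⁻) = Q/F = 88610 / 96500 = 0.9182 mol.
Ag⁺ + e⁻ → Ag, so n(Ag) = n(e⁻)/1 = 0.9182 mol.
m = n·M = 0.9182 × 107.87 = 99.0 g.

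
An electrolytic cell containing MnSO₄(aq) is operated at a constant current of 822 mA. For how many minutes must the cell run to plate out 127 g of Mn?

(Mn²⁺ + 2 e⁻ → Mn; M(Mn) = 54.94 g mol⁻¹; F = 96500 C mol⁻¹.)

n(Mn) = m/M = 127 / 54.94 = 2.312 mol.
Each Mn atom requires 2 electrons, so n(e⁻) = 2 × 2.312 = 4.623 mol.
Q = n(e⁻)·F = 4.623 × 96500 = 446100 C.
t = Q/I = 446100 / 0.8220 A = 542800 s = 9050 min.

9050 min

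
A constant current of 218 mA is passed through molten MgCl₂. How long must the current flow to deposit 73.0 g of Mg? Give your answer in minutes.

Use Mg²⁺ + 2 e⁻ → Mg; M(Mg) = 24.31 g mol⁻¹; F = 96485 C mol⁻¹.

n(Mg) = m/M = 73.0 / 24.31 = 3.003 mol.
Each Mg atom requires 2 electrons, so n(e⁻) = 2 × 3.003 = 6.006 mol.
Q = n(e⁻)·F = 6.006 × 96485 = 579500 C.
t = Q/I = 579500 / 0.2180 A = 2658000 s = 44300 min.

44300 min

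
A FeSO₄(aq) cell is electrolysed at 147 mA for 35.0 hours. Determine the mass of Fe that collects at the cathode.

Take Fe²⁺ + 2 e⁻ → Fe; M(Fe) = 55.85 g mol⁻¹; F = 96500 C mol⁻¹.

Q = I·t = 0.1470 A × 126000 s = 18520 C.
n(e⁻) = Q/F = 18520 / 96500 = 0.1919 mol.
Fe²⁺ + 2 e⁻ → Fe, so n(Fe) = n(e⁻)/2 = 0.09597 mol.
m = n·M = 0.09597 × 55.85 = 5.36 g.

5.36 g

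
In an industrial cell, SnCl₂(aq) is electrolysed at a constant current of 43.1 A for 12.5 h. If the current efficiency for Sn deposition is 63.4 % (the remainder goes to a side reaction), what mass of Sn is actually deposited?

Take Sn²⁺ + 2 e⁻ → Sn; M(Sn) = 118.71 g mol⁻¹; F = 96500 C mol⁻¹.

Q = I·t = 43.10 × 45000 = 1940000 C.
n(e⁻) = 1940000/96500 = 20.10 mol; theoretically n(Sn) = 20.10/2 = 10.05 mol, m_theo = 1193 g.
At 63.4 % efficiency, m_actual = 0.634 × 1193 = 756 g.

756 g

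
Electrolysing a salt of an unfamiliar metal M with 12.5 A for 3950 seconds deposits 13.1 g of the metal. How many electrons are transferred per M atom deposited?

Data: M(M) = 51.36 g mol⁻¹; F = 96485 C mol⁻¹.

2

Q = I·t = 12.50 A × 3950.0 s = 49380 C, so n(e⁻) = 49380/96485 = 0.5117 mol.
n(M) deposited = 13.1 / 51.36 = 0.2551 mol.
Electrons per atom = n(e⁻)/n(M) = 0.5117 / 0.2551 = 2.01 ≈ 2, so the ion is M²⁺.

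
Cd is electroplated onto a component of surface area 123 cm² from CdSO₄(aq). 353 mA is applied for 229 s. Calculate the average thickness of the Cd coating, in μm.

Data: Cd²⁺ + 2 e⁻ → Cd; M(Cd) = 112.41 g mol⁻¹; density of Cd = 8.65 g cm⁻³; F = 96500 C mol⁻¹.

0.443 μm

Q = I·t = 0.3530 × 229.00 = 80.84 C; n(e⁻) = 0.0008377 mol.
n(Cd) = n(e⁻)/2 = 0.0004188 mol, so m = 0.0004188 × 112.41 = 0.04708 g.
Volume = m/ρ = 0.04708 / 8.65 = 0.005443 cm³.
Thickness = V/A = 0.005443 / 123 = 4.43 × 10⁻⁵ cm = 0.443 μm.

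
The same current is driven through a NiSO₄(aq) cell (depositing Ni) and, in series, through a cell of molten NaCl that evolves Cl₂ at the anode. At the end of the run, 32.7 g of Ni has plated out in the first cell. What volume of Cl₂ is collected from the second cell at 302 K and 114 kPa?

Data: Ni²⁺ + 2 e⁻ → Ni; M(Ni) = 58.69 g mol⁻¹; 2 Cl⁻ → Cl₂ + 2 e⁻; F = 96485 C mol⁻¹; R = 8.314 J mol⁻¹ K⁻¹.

n(Ni) = 32.7 / 58.69 = 0.5572 mol, so n(e⁻) = 2 × 0.5572 = 1.114 mol.
The cells are in series, so the same 1.114 mol of electrons passes through the second cell.
2 Cl⁻ → Cl₂ + 2 e⁻ — 2 mol e⁻ per mol Cl₂, so n(Cl₂) = 1.114/2 = 0.5572 mol.
V = nRT/P = (0.5572 × 8.314 × 302) / (114 × 10³) = 0.0123 m³ = 12.3 L.

12.3 L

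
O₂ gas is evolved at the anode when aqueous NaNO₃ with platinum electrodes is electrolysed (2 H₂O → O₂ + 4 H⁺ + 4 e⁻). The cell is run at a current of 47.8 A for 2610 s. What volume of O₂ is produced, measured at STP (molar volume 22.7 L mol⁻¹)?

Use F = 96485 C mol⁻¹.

7.34 L

Q = I·t = 47.80 A × 2610.0 s = 124800 C.
n(e⁻) = Q/F = 124800 / 96485 = 1.293 mol.
4 electrons are transferred per O₂ molecule, so n(O₂) = 1.293 / 4 = 0.3233 mol.
V = n × V_m = 0.3233 × 22.7 = 7.34 L.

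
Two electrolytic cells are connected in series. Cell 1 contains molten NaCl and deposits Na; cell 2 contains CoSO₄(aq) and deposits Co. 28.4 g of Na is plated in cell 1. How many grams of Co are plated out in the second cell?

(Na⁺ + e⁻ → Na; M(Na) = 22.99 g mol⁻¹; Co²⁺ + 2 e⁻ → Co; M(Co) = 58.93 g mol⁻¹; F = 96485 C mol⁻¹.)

36.4 g

n(Na) = 28.4 / 22.99 = 1.235 mol.
Since Na⁺ + e⁻ → Na, n(e⁻) passed = 1 × 1.235 = 1.235 mol.
Cells in series carry the same charge, so the same 1.235 mol of electrons passes through cell 2.
Co²⁺ + 2 e⁻ → Co, so n(Co) = 1.235 / 2 = 0.6177 mol.
m(Co) = 0.6177 × 58.93 = 36.4 g.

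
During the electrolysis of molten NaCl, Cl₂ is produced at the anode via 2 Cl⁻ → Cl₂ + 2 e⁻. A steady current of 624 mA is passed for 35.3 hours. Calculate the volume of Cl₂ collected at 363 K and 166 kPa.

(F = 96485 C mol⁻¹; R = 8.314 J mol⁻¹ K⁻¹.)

7.47 L

Q = I·t = 0.6240 A × 127080 s = 79300 C.
n(e⁻) = Q/F = 79300 / 96485 = 0.8219 mol.
2 electrons are transferred per Cl₂ molecule, so n(Cl₂) = 0.8219 / 2 = 0.4109 mol.
V = nRT/P = (0.4109 × 8.314 × 363) / (166 × 10³ Pa) = 0.00747 m³ = 7.47 L.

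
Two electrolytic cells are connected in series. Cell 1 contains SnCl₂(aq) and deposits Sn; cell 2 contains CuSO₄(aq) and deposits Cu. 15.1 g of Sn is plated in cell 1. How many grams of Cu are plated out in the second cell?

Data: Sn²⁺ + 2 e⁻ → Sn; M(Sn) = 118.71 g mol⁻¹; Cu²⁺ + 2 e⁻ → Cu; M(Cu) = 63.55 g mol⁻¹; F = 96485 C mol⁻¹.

n(Sn) = 15.1 / 118.71 = 0.1272 mol.
Since Sn²⁺ + 2 e⁻ → Sn, n(e⁻) passed = 2 × 0.1272 = 0.2544 mol.
Cells in series carry the same charge, so the same 0.2544 mol of electrons passes through cell 2.
Cu²⁺ + 2 e⁻ → Cu, so n(Cu) = 0.2544 / 2 = 0.1272 mol.
m(Cu) = 0.1272 × 63.55 = 8.08 g.

8.08 g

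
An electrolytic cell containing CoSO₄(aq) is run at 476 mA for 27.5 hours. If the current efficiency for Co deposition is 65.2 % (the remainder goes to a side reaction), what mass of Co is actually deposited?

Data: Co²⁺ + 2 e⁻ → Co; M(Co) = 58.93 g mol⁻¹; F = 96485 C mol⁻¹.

9.38 g

Q = I·t = 0.4760 × 99000 = 47120 C.
n(e⁻) = 47120/96485 = 0.4884 mol; theoretically n(Co) = 0.4884/2 = 0.2442 mol, m_theo = 14.39 g.
At 65.2 % efficiency, m_actual = 0.652 × 14.39 = 9.38 g.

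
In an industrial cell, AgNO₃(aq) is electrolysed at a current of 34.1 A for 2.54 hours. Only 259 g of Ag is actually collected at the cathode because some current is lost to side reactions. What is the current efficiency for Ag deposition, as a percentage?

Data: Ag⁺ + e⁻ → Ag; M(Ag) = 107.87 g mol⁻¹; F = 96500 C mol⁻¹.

Q = I·t = 34.10 × 9144.0 = 311800 C; n(e⁻) = 311800/96500 = 3.231 mol.
Theoretical n(Ag) = n(e⁻)/1 = 3.231 mol, i.e. m_theo = 3.231 × 107.87 = 348.5 g.
Efficiency = m_actual / m_theo = 259 / 348.5 = 74.3 %.

74.3 %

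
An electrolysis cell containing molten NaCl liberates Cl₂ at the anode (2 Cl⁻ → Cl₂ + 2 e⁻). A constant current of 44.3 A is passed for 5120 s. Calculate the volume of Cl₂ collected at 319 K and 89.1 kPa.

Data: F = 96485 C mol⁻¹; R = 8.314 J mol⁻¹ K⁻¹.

35.0 L

Q = I·t = 44.30 A × 5120.0 s = 226800 C.
n(e⁻) = Q/F = 226800 / 96485 = 2.351 mol.
2 electrons are transferred per Cl₂ molecule, so n(Cl₂) = 2.351 / 2 = 1.175 mol.
V = nRT/P = (1.175 × 8.314 × 319) / (89.1 × 10³ Pa) = 0.0350 m³ = 35.0 L.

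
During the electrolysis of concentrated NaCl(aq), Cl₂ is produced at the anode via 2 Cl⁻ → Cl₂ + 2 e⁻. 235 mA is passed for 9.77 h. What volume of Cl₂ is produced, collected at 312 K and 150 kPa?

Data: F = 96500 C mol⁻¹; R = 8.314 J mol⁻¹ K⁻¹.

Q = I·t = 0.2350 A × 35172 s = 8265 C.
n(e⁻) = Q/F = 8265 / 96500 = 0.08565 mol.
2 electrons are transferred per Cl₂ molecule, so n(Cl₂) = 0.08565 / 2 = 0.04283 mol.
V = nRT/P = (0.04283 × 8.314 × 312) / (150 × 10³ Pa) = 7.41 × 10⁻⁴ m³ = 0.741 L.

0.741 L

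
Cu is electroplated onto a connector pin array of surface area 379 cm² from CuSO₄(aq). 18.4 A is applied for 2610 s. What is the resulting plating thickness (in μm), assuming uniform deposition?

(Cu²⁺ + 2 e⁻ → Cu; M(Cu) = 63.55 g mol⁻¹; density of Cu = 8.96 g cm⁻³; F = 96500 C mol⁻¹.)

46.6 μm

Q = I·t = 18.40 × 2610.0 = 48020 C; n(e⁻) = 0.4977 mol.
n(Cu) = n(e⁻)/2 = 0.2488 mol, so m = 0.2488 × 63.55 = 15.81 g.
Volume = m/ρ = 15.81 / 8.96 = 1.765 cm³.
Thickness = V/A = 1.765 / 379 = 0.00466 cm = 46.6 μm.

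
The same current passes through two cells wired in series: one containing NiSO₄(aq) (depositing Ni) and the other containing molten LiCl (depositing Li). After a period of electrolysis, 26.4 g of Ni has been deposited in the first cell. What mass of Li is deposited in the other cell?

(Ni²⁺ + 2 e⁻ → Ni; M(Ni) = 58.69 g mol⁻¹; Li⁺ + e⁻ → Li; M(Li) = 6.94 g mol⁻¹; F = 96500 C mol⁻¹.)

n(Ni) = 26.4 / 58.69 = 0.4498 mol.
Since Ni²⁺ + 2 e⁻ → Ni, n(e⁻) passed = 2 × 0.4498 = 0.8996 mol.
Cells in series carry the same charge, so the same 0.8996 mol of electrons passes through cell 2.
Li⁺ + e⁻ → Li, so n(Li) = 0.8996 / 1 = 0.8996 mol.
m(Li) = 0.8996 × 6.94 = 6.24 g.

6.24 g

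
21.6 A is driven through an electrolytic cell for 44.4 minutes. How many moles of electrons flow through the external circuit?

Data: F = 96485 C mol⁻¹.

0.596 mol

Q = I·t = 21.60 A × 2664.0 s = 57540 C.
n(e⁻) = Q/F = 57540 / 96485 = 0.596 mol.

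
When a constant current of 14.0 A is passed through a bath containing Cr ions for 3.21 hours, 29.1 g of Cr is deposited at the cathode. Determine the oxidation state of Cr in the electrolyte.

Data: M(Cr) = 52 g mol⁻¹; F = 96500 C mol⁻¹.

+3

Q = I·t = 14.00 A × 11556 s = 161800 C, so n(e⁻) = 161800/96500 = 1.677 mol.
n(Cr) deposited = 29.1 / 52 = 0.5596 mol.
Electrons per atom = n(e⁻)/n(Cr) = 1.677 / 0.5596 = 3.00 ≈ 3, so the ion is Cr³⁺.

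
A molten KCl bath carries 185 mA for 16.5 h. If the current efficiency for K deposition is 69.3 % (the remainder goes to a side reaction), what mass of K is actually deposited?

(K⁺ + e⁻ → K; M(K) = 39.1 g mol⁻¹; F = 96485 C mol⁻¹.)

Q = I·t = 0.1850 × 59400 = 10990 C.
n(e⁻) = 10990/96485 = 0.1139 mol; theoretically n(K) = 0.1139/1 = 0.1139 mol, m_theo = 4.453 g.
At 69.3 % efficiency, m_actual = 0.693 × 4.453 = 3.09 g.

3.09 g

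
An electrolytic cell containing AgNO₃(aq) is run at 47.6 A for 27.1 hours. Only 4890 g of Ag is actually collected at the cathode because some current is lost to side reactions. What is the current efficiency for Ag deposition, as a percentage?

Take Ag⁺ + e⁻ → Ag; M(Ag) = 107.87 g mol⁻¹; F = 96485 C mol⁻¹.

94.2 %

Q = I·t = 47.60 × 97560 = 4644000 C; n(e⁻) = 4644000/96485 = 48.13 mol.
Theoretical n(Ag) = n(e⁻)/1 = 48.13 mol, i.e. m_theo = 48.13 × 107.87 = 5192 g.
Efficiency = m_actual / m_theo = 4890 / 5192 = 94.2 %.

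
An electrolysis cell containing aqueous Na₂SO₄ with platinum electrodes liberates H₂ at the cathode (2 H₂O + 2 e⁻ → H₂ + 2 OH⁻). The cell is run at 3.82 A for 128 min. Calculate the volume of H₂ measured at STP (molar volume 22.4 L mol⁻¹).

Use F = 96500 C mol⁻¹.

Q = I·t = 3.820 A × 7680.0 s = 29340 C.
n(e⁻) = Q/F = 29340 / 96500 = 0.3040 mol.
2 electrons are transferred per H₂ molecule, so n(H₂) = 0.3040 / 2 = 0.1520 mol.
V = n × V_m = 0.1520 × 22.4 = 3.40 L.

3.40 L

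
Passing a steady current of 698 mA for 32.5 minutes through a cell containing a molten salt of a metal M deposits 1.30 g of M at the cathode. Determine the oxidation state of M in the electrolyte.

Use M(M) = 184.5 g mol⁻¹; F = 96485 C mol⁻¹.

+2

Q = I·t = 0.6980 A × 1950.0 s = 1361 C, so n(e⁻) = 1361/96485 = 0.01411 mol.
n(M) deposited = 1.30 / 184.5 = 0.007046 mol.
Electrons per atom = n(e⁻)/n(M) = 0.01411 / 0.007046 = 2.00 ≈ 2, so the ion is M²⁺.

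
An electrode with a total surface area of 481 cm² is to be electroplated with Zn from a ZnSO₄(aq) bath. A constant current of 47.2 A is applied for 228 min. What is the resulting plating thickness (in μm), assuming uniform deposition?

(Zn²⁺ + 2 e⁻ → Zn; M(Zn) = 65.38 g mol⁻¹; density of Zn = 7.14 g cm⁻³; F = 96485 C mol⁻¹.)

Q = I·t = 47.20 × 13680 = 645700 C; n(e⁻) = 6.692 mol.
n(Zn) = n(e⁻)/2 = 3.346 mol, so m = 3.346 × 65.38 = 218.8 g.
Volume = m/ρ = 218.8 / 7.14 = 30.64 cm³.
Thickness = V/A = 30.64 / 481 = 0.0637 cm = 637 μm.

637 μm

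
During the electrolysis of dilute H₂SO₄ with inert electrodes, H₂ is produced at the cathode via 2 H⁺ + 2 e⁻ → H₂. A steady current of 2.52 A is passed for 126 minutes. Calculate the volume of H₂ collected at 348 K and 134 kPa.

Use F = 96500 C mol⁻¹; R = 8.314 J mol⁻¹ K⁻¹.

2.13 L

Q = I·t = 2.520 A × 7560.0 s = 19050 C.
n(e⁻) = Q/F = 19050 / 96500 = 0.1974 mol.
2 electrons are transferred per H₂ molecule, so n(H₂) = 0.1974 / 2 = 0.09871 mol.
V = nRT/P = (0.09871 × 8.314 × 348) / (134 × 10³ Pa) = 0.00213 m³ = 2.13 L.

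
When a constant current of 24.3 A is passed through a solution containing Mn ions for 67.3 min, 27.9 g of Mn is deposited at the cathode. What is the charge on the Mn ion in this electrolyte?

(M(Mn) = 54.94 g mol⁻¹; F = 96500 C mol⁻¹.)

+2

Q = I·t = 24.30 A × 4038.0 s = 98120 C, so n(e⁻) = 98120/96500 = 1.017 mol.
n(Mn) deposited = 27.9 / 54.94 = 0.5078 mol.
Electrons per atom = n(e⁻)/n(Mn) = 1.017 / 0.5078 = 2.00 ≈ 2, so the ion is Mn²⁺.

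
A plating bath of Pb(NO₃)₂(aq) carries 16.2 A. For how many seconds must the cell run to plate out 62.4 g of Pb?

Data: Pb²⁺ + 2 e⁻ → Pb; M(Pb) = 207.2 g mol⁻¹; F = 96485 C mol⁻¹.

3590 s

n(Pb) = m/M = 62.4 / 207.2 = 0.3012 mol.
Each Pb atom requires 2 electrons, so n(e⁻) = 2 × 0.3012 = 0.6023 mol.
Q = n(e⁻)·F = 0.6023 × 96485 = 58110 C.
t = Q/I = 58110 / 16.20 A = 3587 s.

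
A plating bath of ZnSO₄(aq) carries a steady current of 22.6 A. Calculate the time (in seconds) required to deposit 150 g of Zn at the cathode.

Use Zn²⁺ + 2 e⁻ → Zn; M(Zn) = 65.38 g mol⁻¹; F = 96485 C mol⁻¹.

n(Zn) = m/M = 150 / 65.38 = 2.294 mol.
Each Zn atom requires 2 electrons, so n(e⁻) = 2 × 2.294 = 4.589 mol.
Q = n(e⁻)·F = 4.589 × 96485 = 442700 C.
t = Q/I = 442700 / 22.60 A = 19590 s.

19600 s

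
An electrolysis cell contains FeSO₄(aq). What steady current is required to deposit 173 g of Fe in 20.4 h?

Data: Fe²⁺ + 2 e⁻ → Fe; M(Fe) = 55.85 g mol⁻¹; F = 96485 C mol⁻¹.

8.14 A

n(Fe) = 173 / 55.85 = 3.098 mol.
n(e⁻) = 2 × 3.098 = 6.195 mol.
Q = n(e⁻)·F = 6.195 × 96485 = 597700 C.
I = Q/t = 597700 / 73440 s = 8.14 A.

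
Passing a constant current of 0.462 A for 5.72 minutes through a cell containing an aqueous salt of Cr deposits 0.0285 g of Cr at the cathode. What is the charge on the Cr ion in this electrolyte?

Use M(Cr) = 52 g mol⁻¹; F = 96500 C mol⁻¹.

Q = I·t = 0.4620 A × 343.20 s = 158.6 C, so n(e⁻) = 158.6/96500 = 0.001643 mol.
n(Cr) deposited = 0.0285 / 52 = 0.0005481 mol.
Electrons per atom = n(e⁻)/n(Cr) = 0.001643 / 0.0005481 = 3.00 ≈ 3, so the ion is Cr³⁺.

+3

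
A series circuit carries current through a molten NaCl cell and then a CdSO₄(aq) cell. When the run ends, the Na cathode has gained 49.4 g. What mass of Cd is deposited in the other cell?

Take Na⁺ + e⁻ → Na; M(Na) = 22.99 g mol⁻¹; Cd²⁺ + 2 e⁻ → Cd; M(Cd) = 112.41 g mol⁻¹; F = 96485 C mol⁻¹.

n(Na) = 49.4 / 22.99 = 2.149 mol.
Since Na⁺ + e⁻ → Na, n(e⁻) passed = 1 × 2.149 = 2.149 mol.
Cells in series carry the same charge, so the same 2.149 mol of electrons passes through cell 2.
Cd²⁺ + 2 e⁻ → Cd, so n(Cd) = 2.149 / 2 = 1.074 mol.
m(Cd) = 1.074 × 112.41 = 121 g.

121 g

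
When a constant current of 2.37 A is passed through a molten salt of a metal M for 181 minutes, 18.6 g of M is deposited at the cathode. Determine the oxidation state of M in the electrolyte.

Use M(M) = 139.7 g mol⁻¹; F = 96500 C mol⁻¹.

Q = I·t = 2.370 A × 10860 s = 25740 C, so n(e⁻) = 25740/96500 = 0.2667 mol.
n(M) deposited = 18.6 / 139.7 = 0.1331 mol.
Electrons per atom = n(e⁻)/n(M) = 0.2667 / 0.1331 = 2.00 ≈ 2, so the ion is M²⁺.

+2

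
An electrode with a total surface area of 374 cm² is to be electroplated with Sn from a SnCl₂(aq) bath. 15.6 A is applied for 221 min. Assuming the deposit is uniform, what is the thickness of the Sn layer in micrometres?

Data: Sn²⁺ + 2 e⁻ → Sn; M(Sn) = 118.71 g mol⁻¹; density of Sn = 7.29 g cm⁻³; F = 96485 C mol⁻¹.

467 μm

Q = I·t = 15.60 × 13260 = 206900 C; n(e⁻) = 2.144 mol.
n(Sn) = n(e⁻)/2 = 1.072 mol, so m = 1.072 × 118.71 = 127.3 g.
Volume = m/ρ = 127.3 / 7.29 = 17.46 cm³.
Thickness = V/A = 17.46 / 374 = 0.0467 cm = 467 μm.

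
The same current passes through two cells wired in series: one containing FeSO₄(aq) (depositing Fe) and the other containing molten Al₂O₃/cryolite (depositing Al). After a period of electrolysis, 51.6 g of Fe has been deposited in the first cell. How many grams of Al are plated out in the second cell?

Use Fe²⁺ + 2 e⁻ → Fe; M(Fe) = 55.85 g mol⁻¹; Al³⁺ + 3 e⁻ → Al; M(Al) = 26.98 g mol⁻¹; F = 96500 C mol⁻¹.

16.6 g

n(Fe) = 51.6 / 55.85 = 0.9239 mol.
Since Fe²⁺ + 2 e⁻ → Fe, n(e⁻) passed = 2 × 0.9239 = 1.848 mol.
Cells in series carry the same charge, so the same 1.848 mol of electrons passes through cell 2.
Al³⁺ + 3 e⁻ → Al, so n(Al) = 1.848 / 3 = 0.6159 mol.
m(Al) = 0.6159 × 26.98 = 16.6 g.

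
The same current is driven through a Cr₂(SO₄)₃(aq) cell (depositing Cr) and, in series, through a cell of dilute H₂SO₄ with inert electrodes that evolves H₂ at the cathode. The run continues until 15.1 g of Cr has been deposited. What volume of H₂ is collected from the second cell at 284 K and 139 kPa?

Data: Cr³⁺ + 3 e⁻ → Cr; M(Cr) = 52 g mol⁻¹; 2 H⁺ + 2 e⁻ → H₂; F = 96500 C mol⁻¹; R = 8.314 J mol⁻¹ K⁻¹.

7.40 L

n(Cr) = 15.1 / 52 = 0.2904 mol, so n(e⁻) = 3 × 0.2904 = 0.8712 mol.
The cells are in series, so the same 0.8712 mol of electrons passes through the second cell.
2 H⁺ + 2 e⁻ → H₂ — 2 mol e⁻ per mol H₂, so n(H₂) = 0.8712/2 = 0.4356 mol.
V = nRT/P = (0.4356 × 8.314 × 284) / (139 × 10³) = 0.00740 m³ = 7.40 L.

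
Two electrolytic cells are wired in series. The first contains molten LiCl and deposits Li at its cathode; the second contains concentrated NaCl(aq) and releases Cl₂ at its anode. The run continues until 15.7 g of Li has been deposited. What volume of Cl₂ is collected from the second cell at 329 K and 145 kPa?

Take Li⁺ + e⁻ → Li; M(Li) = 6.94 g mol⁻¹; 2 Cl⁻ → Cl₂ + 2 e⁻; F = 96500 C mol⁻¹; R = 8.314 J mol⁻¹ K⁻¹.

n(Li) = 15.7 / 6.94 = 2.262 mol, so n(e⁻) = 1 × 2.262 = 2.262 mol.
The cells are in series, so the same 2.262 mol of electrons passes through the second cell.
2 Cl⁻ → Cl₂ + 2 e⁻ — 2 mol e⁻ per mol Cl₂, so n(Cl₂) = 2.262/2 = 1.131 mol.
V = nRT/P = (1.131 × 8.314 × 329) / (145 × 10³) = 0.0213 m³ = 21.3 L.

21.3 L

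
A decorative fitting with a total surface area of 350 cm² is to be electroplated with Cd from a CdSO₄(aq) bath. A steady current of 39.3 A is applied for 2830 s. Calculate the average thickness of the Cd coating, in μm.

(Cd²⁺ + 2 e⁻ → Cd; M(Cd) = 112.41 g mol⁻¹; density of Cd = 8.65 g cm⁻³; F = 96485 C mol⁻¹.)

Q = I·t = 39.30 × 2830.0 = 111200 C; n(e⁻) = 1.153 mol.
n(Cd) = n(e⁻)/2 = 0.5764 mol, so m = 0.5764 × 112.41 = 64.79 g.
Volume = m/ρ = 64.79 / 8.65 = 7.490 cm³.
Thickness = V/A = 7.490 / 350 = 0.0214 cm = 214 μm.

214 μm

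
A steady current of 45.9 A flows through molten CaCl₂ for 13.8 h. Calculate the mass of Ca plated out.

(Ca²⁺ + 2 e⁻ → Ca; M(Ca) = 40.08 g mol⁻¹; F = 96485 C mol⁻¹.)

Q = I·t = 45.90 A × 49680 s = 2280000 C.
n(e⁻) = Q/F = 2280000 / 96485 = 23.63 mol.
Ca²⁺ + 2 e⁻ → Ca, so n(Ca) = n(e⁻)/2 = 11.82 mol.
m = n·M = 11.82 × 40.08 = 474 g.

474 g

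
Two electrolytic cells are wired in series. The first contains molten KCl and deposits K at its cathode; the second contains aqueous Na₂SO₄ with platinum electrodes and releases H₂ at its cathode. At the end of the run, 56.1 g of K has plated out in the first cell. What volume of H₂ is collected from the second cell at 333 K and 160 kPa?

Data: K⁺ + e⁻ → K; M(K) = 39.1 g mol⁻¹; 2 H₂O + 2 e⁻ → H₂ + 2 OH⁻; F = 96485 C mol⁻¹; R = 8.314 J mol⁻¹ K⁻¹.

n(K) = 56.1 / 39.1 = 1.435 mol, so n(e⁻) = 1 × 1.435 = 1.435 mol.
The cells are in series, so the same 1.435 mol of electrons passes through the second cell.
2 H₂O + 2 e⁻ → H₂ + 2 OH⁻ — 2 mol e⁻ per mol H₂, so n(H₂) = 1.435/2 = 0.7174 mol.
V = nRT/P = (0.7174 × 8.314 × 333) / (160 × 10³) = 0.0124 m³ = 12.4 L.

12.4 L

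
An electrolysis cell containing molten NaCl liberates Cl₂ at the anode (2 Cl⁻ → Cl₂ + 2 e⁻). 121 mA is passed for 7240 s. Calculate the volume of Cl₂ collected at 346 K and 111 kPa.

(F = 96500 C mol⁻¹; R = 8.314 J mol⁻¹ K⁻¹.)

Q = I·t = 0.1210 A × 7240.0 s = 876.0 C.
n(e⁻) = Q/F = 876.0 / 96500 = 0.009078 mol.
2 electrons are transferred per Cl₂ molecule, so n(Cl₂) = 0.009078 / 2 = 0.004539 mol.
V = nRT/P = (0.004539 × 8.314 × 346) / (111 × 10³ Pa) = 1.18 × 10⁻⁴ m³ = 0.118 L.

0.118 L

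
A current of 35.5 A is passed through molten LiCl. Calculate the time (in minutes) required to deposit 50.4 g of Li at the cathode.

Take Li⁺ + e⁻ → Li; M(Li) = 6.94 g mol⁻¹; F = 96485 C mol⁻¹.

329 min

n(Li) = m/M = 50.4 / 6.94 = 7.262 mol.
Each Li atom requires 1 electron, so n(e⁻) = 1 × 7.262 = 7.262 mol.
Q = n(e⁻)·F = 7.262 × 96485 = 700700 C.
t = Q/I = 700700 / 35.50 A = 19740 s = 329 min.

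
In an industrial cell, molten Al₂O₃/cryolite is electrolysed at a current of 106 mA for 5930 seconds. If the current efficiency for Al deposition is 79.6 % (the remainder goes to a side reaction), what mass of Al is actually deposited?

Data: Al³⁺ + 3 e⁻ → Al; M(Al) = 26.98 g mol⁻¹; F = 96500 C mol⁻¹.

0.0466 g

Q = I·t = 0.1060 × 5930.0 = 628.6 C.
n(e⁻) = 628.6/96500 = 0.006514 mol; theoretically n(Al) = 0.006514/3 = 0.002171 mol, m_theo = 0.05858 g.
At 79.6 % efficiency, m_actual = 0.796 × 0.05858 = 0.0466 g.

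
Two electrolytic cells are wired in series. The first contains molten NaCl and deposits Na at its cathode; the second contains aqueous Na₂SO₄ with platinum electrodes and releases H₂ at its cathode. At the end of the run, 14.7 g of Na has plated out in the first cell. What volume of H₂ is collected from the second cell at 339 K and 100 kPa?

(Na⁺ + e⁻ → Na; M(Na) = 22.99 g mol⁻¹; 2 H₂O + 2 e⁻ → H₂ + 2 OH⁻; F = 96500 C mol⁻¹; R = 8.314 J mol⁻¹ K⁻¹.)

9.01 L

n(Na) = 14.7 / 22.99 = 0.6394 mol, so n(e⁻) = 1 × 0.6394 = 0.6394 mol.
The cells are in series, so the same 0.6394 mol of electrons passes through the second cell.
2 H₂O + 2 e⁻ → H₂ + 2 OH⁻ — 2 mol e⁻ per mol H₂, so n(H₂) = 0.6394/2 = 0.3197 mol.
V = nRT/P = (0.3197 × 8.314 × 339) / (100 × 10³) = 0.00901 m³ = 9.01 L.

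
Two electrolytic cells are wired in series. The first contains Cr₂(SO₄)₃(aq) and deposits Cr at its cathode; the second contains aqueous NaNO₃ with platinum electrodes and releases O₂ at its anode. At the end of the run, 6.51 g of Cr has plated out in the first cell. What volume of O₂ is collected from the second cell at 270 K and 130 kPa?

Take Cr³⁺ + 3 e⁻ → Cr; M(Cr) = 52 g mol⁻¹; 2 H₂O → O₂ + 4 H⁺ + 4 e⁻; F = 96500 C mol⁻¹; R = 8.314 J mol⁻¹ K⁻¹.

n(Cr) = 6.51 / 52 = 0.1252 mol, so n(e⁻) = 3 × 0.1252 = 0.3756 mol.
The cells are in series, so the same 0.3756 mol of electrons passes through the second cell.
2 H₂O → O₂ + 4 H⁺ + 4 e⁻ — 4 mol e⁻ per mol O₂, so n(O₂) = 0.3756/4 = 0.09389 mol.
V = nRT/P = (0.09389 × 8.314 × 270) / (130 × 10³) = 0.00162 m³ = 1.62 L.

1.62 L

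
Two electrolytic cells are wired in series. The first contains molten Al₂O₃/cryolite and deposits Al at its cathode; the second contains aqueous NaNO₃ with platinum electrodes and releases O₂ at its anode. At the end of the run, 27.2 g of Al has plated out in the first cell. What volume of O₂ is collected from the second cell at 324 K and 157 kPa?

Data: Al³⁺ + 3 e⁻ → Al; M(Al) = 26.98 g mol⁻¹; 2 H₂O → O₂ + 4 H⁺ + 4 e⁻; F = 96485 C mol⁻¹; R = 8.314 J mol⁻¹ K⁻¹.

n(Al) = 27.2 / 26.98 = 1.008 mol, so n(e⁻) = 3 × 1.008 = 3.024 mol.
The cells are in series, so the same 3.024 mol of electrons passes through the second cell.
2 H₂O → O₂ + 4 H⁺ + 4 e⁻ — 4 mol e⁻ per mol O₂, so n(O₂) = 3.024/4 = 0.7561 mol.
V = nRT/P = (0.7561 × 8.314 × 324) / (157 × 10³) = 0.0130 m³ = 13.0 L.

13.0 L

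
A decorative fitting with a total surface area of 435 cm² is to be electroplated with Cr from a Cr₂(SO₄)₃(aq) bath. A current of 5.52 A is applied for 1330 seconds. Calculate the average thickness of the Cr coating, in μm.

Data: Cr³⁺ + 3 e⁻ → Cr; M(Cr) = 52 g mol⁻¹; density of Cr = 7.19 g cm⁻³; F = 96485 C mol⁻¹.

4.22 μm

Q = I·t = 5.520 × 1330.0 = 7342 C; n(e⁻) = 0.07609 mol.
n(Cr) = n(e⁻)/3 = 0.02536 mol, so m = 0.02536 × 52 = 1.319 g.
Volume = m/ρ = 1.319 / 7.19 = 0.1834 cm³.
Thickness = V/A = 0.1834 / 435 = 4.22 × 10⁻⁴ cm = 4.22 μm.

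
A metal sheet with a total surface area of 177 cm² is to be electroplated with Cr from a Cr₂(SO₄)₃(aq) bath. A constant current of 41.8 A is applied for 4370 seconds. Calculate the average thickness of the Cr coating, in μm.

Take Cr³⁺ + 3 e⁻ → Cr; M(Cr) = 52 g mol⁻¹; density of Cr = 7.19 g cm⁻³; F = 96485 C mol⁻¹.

258 μm

Q = I·t = 41.80 × 4370.0 = 182700 C; n(e⁻) = 1.893 mol.
n(Cr) = n(e⁻)/3 = 0.6311 mol, so m = 0.6311 × 52 = 32.82 g.
Volume = m/ρ = 32.82 / 7.19 = 4.564 cm³.
Thickness = V/A = 4.564 / 177 = 0.0258 cm = 258 μm.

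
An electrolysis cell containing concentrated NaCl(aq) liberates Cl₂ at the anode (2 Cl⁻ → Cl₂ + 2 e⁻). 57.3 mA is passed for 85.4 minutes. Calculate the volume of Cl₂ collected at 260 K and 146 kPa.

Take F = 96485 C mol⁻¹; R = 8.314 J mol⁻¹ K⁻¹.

Q = I·t = 0.05730 A × 5124.0 s = 293.6 C.
n(e⁻) = Q/F = 293.6 / 96485 = 0.003043 mol.
2 electrons are transferred per Cl₂ molecule, so n(Cl₂) = 0.003043 / 2 = 0.001522 mol.
V = nRT/P = (0.001522 × 8.314 × 260) / (146 × 10³ Pa) = 2.25 × 10⁻⁵ m³ = 0.0225 L.

0.0225 L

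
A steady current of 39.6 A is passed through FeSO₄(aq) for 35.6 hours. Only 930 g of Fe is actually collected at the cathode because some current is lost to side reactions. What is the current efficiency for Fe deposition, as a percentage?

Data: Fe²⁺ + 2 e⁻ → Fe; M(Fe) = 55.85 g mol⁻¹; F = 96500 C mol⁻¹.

Q = I·t = 39.60 × 128160 = 5075000 C; n(e⁻) = 5075000/96500 = 52.59 mol.
Theoretical n(Fe) = n(e⁻)/2 = 26.30 mol, i.e. m_theo = 26.30 × 55.85 = 1469 g.
Efficiency = m_actual / m_theo = 930 / 1469 = 63.3 %.

63.3 %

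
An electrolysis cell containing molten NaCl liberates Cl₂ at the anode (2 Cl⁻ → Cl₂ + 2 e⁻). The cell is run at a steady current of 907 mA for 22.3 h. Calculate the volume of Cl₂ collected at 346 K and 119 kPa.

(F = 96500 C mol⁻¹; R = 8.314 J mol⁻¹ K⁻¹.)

9.12 L

Q = I·t = 0.9070 A × 80280 s = 72810 C.
n(e⁻) = Q/F = 72810 / 96500 = 0.7545 mol.
2 electrons are transferred per Cl₂ molecule, so n(Cl₂) = 0.7545 / 2 = 0.3773 mol.
V = nRT/P = (0.3773 × 8.314 × 346) / (119 × 10³ Pa) = 0.00912 m³ = 9.12 L.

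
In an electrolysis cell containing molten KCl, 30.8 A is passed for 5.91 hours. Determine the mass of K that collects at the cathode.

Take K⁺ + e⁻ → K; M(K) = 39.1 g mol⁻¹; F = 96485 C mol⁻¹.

266 g

Q = I·t = 30.80 A × 21276 s = 655300 C.
n(e⁻) = Q/F = 655300 / 96485 = 6.792 mol.
K⁺ + e⁻ → K, so n(K) = n(e⁻)/1 = 6.792 mol.
m = n·M = 6.792 × 39.1 = 266 g.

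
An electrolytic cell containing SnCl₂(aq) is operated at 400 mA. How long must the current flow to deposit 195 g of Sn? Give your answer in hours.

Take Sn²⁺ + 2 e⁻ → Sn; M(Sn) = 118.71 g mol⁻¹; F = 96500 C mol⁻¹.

n(Sn) = m/M = 195 / 118.71 = 1.643 mol.
Each Sn atom requires 2 electrons, so n(e⁻) = 2 × 1.643 = 3.285 mol.
Q = n(e⁻)·F = 3.285 × 96500 = 317000 C.
t = Q/I = 317000 / 0.4000 A = 792600 s = 220 h.

220 h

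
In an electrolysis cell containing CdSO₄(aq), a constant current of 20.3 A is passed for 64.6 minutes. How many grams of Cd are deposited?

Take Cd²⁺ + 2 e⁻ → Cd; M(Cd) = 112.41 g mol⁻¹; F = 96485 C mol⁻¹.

45.8 g

Q = I·t = 20.30 A × 3876.0 s = 78680 C.
n(e⁻) = Q/F = 78680 / 96485 = 0.8155 mol.
Cd²⁺ + 2 e⁻ → Cd, so n(Cd) = n(e⁻)/2 = 0.4077 mol.
m = n·M = 0.4077 × 112.41 = 45.8 g.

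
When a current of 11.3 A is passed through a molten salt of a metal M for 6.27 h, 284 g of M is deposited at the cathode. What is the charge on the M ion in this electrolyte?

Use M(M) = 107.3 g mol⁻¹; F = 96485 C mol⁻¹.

+1

Q = I·t = 11.30 A × 22572 s = 255100 C, so n(e⁻) = 255100/96485 = 2.644 mol.
n(M) deposited = 284 / 107.3 = 2.647 mol.
Electrons per atom = n(e⁻)/n(M) = 2.644 / 2.647 = 0.999 ≈ 1, so the ion is M⁺.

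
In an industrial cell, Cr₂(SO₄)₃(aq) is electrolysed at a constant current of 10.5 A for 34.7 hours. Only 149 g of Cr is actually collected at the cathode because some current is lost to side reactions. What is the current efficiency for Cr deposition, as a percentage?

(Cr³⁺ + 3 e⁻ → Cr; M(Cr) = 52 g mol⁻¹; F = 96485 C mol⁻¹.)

Q = I·t = 10.50 × 124920 = 1312000 C; n(e⁻) = 1312000/96485 = 13.59 mol.
Theoretical n(Cr) = n(e⁻)/3 = 4.531 mol, i.e. m_theo = 4.531 × 52 = 235.6 g.
Efficiency = m_actual / m_theo = 149 / 235.6 = 63.2 %.

63.2 %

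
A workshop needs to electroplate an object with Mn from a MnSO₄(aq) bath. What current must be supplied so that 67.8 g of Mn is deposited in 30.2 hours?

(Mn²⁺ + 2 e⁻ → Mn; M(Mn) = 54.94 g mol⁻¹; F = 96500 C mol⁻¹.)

2.19 A

n(Mn) = 67.8 / 54.94 = 1.234 mol.
n(e⁻) = 2 × 1.234 = 2.468 mol.
Q = n(e⁻)·F = 2.468 × 96500 = 238200 C.
I = Q/t = 238200 / 108720 s = 2.19 A.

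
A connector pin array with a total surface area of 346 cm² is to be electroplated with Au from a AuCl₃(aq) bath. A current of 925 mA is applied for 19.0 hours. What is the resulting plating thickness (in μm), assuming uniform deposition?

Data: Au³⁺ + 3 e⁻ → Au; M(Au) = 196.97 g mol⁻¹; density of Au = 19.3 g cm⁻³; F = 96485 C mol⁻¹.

64.5 μm

Q = I·t = 0.9250 × 68400 = 63270 C; n(e⁻) = 0.6557 mol.
n(Au) = n(e⁻)/3 = 0.2186 mol, so m = 0.2186 × 196.97 = 43.05 g.
Volume = m/ρ = 43.05 / 19.3 = 2.231 cm³.
Thickness = V/A = 2.231 / 346 = 0.00645 cm = 64.5 μm.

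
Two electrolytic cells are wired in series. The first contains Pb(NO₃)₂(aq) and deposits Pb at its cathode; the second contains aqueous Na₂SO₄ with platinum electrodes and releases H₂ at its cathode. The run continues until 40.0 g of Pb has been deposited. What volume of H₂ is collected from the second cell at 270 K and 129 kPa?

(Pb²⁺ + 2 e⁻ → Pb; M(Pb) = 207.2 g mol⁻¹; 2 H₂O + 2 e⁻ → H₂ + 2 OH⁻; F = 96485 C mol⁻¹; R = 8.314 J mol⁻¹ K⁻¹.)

3.36 L

n(Pb) = 40.0 / 207.2 = 0.1931 mol, so n(e⁻) = 2 × 0.1931 = 0.3861 mol.
The cells are in series, so the same 0.3861 mol of electrons passes through the second cell.
2 H₂O + 2 e⁻ → H₂ + 2 OH⁻ — 2 mol e⁻ per mol H₂, so n(H₂) = 0.3861/2 = 0.1931 mol.
V = nRT/P = (0.1931 × 8.314 × 270) / (129 × 10³) = 0.00336 m³ = 3.36 L.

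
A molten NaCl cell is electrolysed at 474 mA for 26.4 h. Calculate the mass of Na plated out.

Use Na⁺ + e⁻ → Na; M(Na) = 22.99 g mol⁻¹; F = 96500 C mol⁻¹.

Q = I·t = 0.4740 A × 95040 s = 45050 C.
n(e⁻) = Q/F = 45050 / 96500 = 0.4668 mol.
Na⁺ + e⁻ → Na, so n(Na) = n(e⁻)/1 = 0.4668 mol.
m = n·M = 0.4668 × 22.99 = 10.7 g.

10.7 g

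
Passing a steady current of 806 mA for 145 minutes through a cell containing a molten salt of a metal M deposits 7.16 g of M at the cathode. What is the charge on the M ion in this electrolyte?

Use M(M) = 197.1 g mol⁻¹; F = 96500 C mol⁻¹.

Q = I·t = 0.8060 A × 8700.0 s = 7012 C, so n(e⁻) = 7012/96500 = 0.07267 mol.
n(M) deposited = 7.16 / 197.1 = 0.03633 mol.
Electrons per atom = n(e⁻)/n(M) = 0.07267 / 0.03633 = 2.00 ≈ 2, so the ion is M²⁺.

+2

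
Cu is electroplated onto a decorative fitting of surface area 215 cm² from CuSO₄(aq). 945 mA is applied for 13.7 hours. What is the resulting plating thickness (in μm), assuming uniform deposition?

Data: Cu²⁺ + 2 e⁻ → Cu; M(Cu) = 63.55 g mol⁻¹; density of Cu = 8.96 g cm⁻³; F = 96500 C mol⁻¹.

Q = I·t = 0.9450 × 49320 = 46610 C; n(e⁻) = 0.4830 mol.
n(Cu) = n(e⁻)/2 = 0.2415 mol, so m = 0.2415 × 63.55 = 15.35 g.
Volume = m/ρ = 15.35 / 8.96 = 1.713 cm³.
Thickness = V/A = 1.713 / 215 = 0.00797 cm = 79.7 μm.

79.7 μm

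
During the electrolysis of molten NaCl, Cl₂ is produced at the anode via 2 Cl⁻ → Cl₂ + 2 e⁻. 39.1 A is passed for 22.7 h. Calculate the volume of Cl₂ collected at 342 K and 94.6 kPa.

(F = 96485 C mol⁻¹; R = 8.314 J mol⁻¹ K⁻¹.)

498 L

Q = I·t = 39.10 A × 81720 s = 3195000 C.
n(e⁻) = Q/F = 3195000 / 96485 = 33.12 mol.
2 electrons are transferred per Cl₂ molecule, so n(Cl₂) = 33.12 / 2 = 16.56 mol.
V = nRT/P = (16.56 × 8.314 × 342) / (94.6 × 10³ Pa) = 0.498 m³ = 498 L.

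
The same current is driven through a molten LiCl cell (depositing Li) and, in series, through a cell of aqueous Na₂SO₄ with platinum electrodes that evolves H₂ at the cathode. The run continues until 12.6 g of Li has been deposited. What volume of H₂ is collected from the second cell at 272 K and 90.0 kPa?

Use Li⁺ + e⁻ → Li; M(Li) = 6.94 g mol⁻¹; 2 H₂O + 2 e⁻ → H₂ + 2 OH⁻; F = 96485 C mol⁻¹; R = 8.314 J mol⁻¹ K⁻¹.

22.8 L

n(Li) = 12.6 / 6.94 = 1.816 mol, so n(e⁻) = 1 × 1.816 = 1.816 mol.
The cells are in series, so the same 1.816 mol of electrons passes through the second cell.
2 H₂O + 2 e⁻ → H₂ + 2 OH⁻ — 2 mol e⁻ per mol H₂, so n(H₂) = 1.816/2 = 0.9078 mol.
V = nRT/P = (0.9078 × 8.314 × 272) / (90.0 × 10³) = 0.0228 m³ = 22.8 L.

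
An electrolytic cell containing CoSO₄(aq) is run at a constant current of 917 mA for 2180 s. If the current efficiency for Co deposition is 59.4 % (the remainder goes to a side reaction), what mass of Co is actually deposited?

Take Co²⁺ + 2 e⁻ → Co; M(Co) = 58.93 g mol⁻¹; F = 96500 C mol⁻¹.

0.363 g

Q = I·t = 0.9170 × 2180.0 = 1999 C.
n(e⁻) = 1999/96500 = 0.02072 mol; theoretically n(Co) = 0.02072/2 = 0.01036 mol, m_theo = 0.6104 g.
At 59.4 % efficiency, m_actual = 0.594 × 0.6104 = 0.363 g.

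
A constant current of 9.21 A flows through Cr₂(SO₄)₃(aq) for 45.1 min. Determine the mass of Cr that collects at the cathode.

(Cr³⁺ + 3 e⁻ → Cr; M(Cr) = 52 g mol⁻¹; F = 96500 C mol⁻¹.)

4.48 g

Q = I·t = 9.210 A × 2706.0 s = 24920 C.
n(e⁻) = Q/F = 24920 / 96500 = 0.2583 mol.
Cr³⁺ + 3 e⁻ → Cr, so n(Cr) = n(e⁻)/3 = 0.08609 mol.
m = n·M = 0.08609 × 52 = 4.48 g.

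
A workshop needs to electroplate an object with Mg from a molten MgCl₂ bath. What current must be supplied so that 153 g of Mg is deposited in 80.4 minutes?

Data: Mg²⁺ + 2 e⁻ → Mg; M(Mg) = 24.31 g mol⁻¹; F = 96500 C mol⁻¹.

n(Mg) = 153 / 24.31 = 6.294 mol.
n(e⁻) = 2 × 6.294 = 12.59 mol.
Q = n(e⁻)·F = 12.59 × 96500 = 1215000 C.
I = Q/t = 1215000 / 4824.0 s = 252 A.

252 A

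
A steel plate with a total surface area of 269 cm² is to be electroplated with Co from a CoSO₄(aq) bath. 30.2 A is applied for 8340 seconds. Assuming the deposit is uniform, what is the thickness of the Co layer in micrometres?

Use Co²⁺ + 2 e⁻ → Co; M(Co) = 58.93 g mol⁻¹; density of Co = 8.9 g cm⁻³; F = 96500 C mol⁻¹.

Q = I·t = 30.20 × 8340.0 = 251900 C; n(e⁻) = 2.610 mol.
n(Co) = n(e⁻)/2 = 1.305 mol, so m = 1.305 × 58.93 = 76.90 g.
Volume = m/ρ = 76.90 / 8.9 = 8.641 cm³.
Thickness = V/A = 8.641 / 269 = 0.0321 cm = 321 μm.

321 μm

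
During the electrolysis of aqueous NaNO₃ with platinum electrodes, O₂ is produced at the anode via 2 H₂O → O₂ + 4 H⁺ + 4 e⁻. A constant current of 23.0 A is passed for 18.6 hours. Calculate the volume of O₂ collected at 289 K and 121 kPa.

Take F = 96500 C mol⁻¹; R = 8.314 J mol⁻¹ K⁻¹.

79.2 L

Q = I·t = 23.00 A × 66960 s = 1540000 C.
n(e⁻) = Q/F = 1540000 / 96500 = 15.96 mol.
4 electrons are transferred per O₂ molecule, so n(O₂) = 15.96 / 4 = 3.990 mol.
V = nRT/P = (3.990 × 8.314 × 289) / (121 × 10³ Pa) = 0.0792 m³ = 79.2 L.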